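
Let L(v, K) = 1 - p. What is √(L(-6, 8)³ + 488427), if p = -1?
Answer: √488435 ≈ 698.88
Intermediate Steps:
L(v, K) = 2 (L(v, K) = 1 - 1*(-1) = 1 + 1 = 2)
√(L(-6, 8)³ + 488427) = √(2³ + 488427) = √(8 + 488427) = √488435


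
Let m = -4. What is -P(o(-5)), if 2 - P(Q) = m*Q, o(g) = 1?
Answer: -6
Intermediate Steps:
P(Q) = 2 + 4*Q (P(Q) = 2 - (-4)*Q = 2 + 4*Q)
-P(o(-5)) = -(2 + 4*1) = -(2 + 4) = -1*6 = -6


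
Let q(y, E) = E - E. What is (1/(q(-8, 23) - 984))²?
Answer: 1/968256 ≈ 1.0328e-6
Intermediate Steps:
q(y, E) = 0
(1/(q(-8, 23) - 984))² = (1/(0 - 984))² = (1/(-984))² = (-1/984)² = 1/968256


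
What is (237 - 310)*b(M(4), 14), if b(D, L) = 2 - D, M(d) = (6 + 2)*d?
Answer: 2190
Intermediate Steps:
M(d) = 8*d
(237 - 310)*b(M(4), 14) = (237 - 310)*(2 - 8*4) = -73*(2 - 1*32) = -73*(2 - 32) = -73*(-30) = 2190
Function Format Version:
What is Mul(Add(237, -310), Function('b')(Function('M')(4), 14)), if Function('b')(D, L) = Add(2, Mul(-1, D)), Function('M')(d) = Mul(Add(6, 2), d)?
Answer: 2190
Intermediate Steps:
Function('M')(d) = Mul(8, d)
Mul(Add(237, -310), Function('b')(Function('M')(4), 14)) = Mul(Add(237, -310), Add(2, Mul(-1, Mul(8, 4)))) = Mul(-73, Add(2, Mul(-1, 32))) = Mul(-73, Add(2, -32)) = Mul(-73, -30) = 2190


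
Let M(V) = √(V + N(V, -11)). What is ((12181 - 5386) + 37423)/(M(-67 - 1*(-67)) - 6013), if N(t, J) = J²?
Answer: -22109/3001 ≈ -7.3672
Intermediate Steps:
M(V) = √(121 + V) (M(V) = √(V + (-11)²) = √(V + 121) = √(121 + V))
((12181 - 5386) + 37423)/(M(-67 - 1*(-67)) - 6013) = ((12181 - 5386) + 37423)/(√(121 + (-67 - 1*(-67))) - 6013) = (6795 + 37423)/(√(121 + (-67 + 67)) - 6013) = 44218/(√(121 + 0) - 6013) = 44218/(√121 - 6013) = 44218/(11 - 6013) = 44218/(-6002) = 44218*(-1/6002) = -22109/3001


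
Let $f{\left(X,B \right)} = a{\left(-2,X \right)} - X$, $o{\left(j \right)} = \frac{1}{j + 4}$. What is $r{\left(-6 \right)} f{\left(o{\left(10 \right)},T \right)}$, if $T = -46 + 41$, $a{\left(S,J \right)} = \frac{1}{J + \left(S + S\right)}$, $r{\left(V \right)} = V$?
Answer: $\frac{753}{385} \approx 1.9558$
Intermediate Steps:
$a{\left(S,J \right)} = \frac{1}{J + 2 S}$
$o{\left(j \right)} = \frac{1}{4 + j}$
$T = -5$
$f{\left(X,B \right)} = \frac{1}{-4 + X} - X$ ($f{\left(X,B \right)} = \frac{1}{X + 2 \left(-2\right)} - X = \frac{1}{X - 4} - X = \frac{1}{-4 + X} - X$)
$r{\left(-6 \right)} f{\left(o{\left(10 \right)},T \right)} = - 6 \frac{1 - \frac{-4 + \frac{1}{4 + 10}}{4 + 10}}{-4 + \frac{1}{4 + 10}} = - 6 \frac{1 - \frac{-4 + \frac{1}{14}}{14}}{-4 + \frac{1}{14}} = - 6 \frac{1 - \frac{1}{14} \left(- \frac{55}{14}\right)}{- \frac{55}{14}} = - 6 \left(- \frac{14 \left(1 + \frac{55}{196}\right)}{55}\right) = - 6 \left(\left(- \frac{14}{55}\right) \frac{251}{196}\right) = \left(-6\right) \left(- \frac{251}{770}\right) = \frac{753}{385}$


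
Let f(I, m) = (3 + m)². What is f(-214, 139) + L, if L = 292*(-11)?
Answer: 16952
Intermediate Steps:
L = -3212
f(-214, 139) + L = (3 + 139)² - 3212 = 142² - 3212 = 20164 - 3212 = 16952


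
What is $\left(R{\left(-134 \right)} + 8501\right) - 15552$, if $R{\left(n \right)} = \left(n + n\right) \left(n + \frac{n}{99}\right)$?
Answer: $\frac{2893151}{99} \approx 29224.0$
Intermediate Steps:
$R{\left(n \right)} = \frac{200 n^{2}}{99}$ ($R{\left(n \right)} = 2 n \left(n + n \frac{1}{99}\right) = 2 n \left(n + \frac{n}{99}\right) = 2 n \frac{100 n}{99} = \frac{200 n^{2}}{99}$)
$\left(R{\left(-134 \right)} + 8501\right) - 15552 = \left(\frac{200 \left(-134\right)^{2}}{99} + 8501\right) - 15552 = \left(\frac{200}{99} \cdot 17956 + 8501\right) - 15552 = \left(\frac{3591200}{99} + 8501\right) - 15552 = \frac{4432799}{99} - 15552 = \frac{2893151}{99}$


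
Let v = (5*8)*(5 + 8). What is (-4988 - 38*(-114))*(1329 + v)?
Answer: -1212944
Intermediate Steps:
v = 520 (v = 40*13 = 520)
(-4988 - 38*(-114))*(1329 + v) = (-4988 - 38*(-114))*(1329 + 520) = (-4988 + 4332)*1849 = -656*1849 = -1212944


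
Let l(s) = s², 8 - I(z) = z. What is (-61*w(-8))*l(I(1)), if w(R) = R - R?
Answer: 0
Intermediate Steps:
w(R) = 0
I(z) = 8 - z
(-61*w(-8))*l(I(1)) = (-61*0)*(8 - 1*1)² = 0*(8 - 1)² = 0*7² = 0*49 = 0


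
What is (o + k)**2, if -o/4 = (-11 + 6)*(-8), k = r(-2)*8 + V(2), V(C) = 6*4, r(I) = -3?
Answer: 25600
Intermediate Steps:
V(C) = 24
k = 0 (k = -3*8 + 24 = -24 + 24 = 0)
o = -160 (o = -4*(-11 + 6)*(-8) = -(-20)*(-8) = -4*40 = -160)
(o + k)**2 = (-160 + 0)**2 = (-160)**2 = 25600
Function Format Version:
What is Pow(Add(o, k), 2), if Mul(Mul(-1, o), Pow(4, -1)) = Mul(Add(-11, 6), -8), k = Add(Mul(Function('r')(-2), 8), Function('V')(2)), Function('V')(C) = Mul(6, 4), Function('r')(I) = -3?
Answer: 25600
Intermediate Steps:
Function('V')(C) = 24
k = 0 (k = Add(Mul(-3, 8), 24) = Add(-24, 24) = 0)
o = -160 (o = Mul(-4, Mul(Add(-11, 6), -8)) = Mul(-4, Mul(-5, -8)) = Mul(-4, 40) = -160)
Pow(Add(o, k), 2) = Pow(Add(-160, 0), 2) = Pow(-160, 2) = 25600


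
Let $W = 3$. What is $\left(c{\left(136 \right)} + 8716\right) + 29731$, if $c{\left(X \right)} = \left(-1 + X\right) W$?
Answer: $38852$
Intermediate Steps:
$c{\left(X \right)} = -3 + 3 X$ ($c{\left(X \right)} = \left(-1 + X\right) 3 = -3 + 3 X$)
$\left(c{\left(136 \right)} + 8716\right) + 29731 = \left(\left(-3 + 3 \cdot 136\right) + 8716\right) + 29731 = \left(\left(-3 + 408\right) + 8716\right) + 29731 = \left(405 + 8716\right) + 29731 = 9121 + 29731 = 38852$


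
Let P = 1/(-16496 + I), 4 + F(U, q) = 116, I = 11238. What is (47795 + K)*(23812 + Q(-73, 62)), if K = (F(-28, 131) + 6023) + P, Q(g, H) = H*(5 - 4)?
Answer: 3384902739843/2629 ≈ 1.2875e+9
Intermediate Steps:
F(U, q) = 112 (F(U, q) = -4 + 116 = 112)
P = -1/5258 (P = 1/(-16496 + 11238) = 1/(-5258) = -1/5258 ≈ -0.00019019)
Q(g, H) = H (Q(g, H) = H*1 = H)
K = 32257829/5258 (K = (112 + 6023) - 1/5258 = 6135 - 1/5258 = 32257829/5258 ≈ 6135.0)
(47795 + K)*(23812 + Q(-73, 62)) = (47795 + 32257829/5258)*(23812 + 62) = (283563939/5258)*23874 = 3384902739843/2629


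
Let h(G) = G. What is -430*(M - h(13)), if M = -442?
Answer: 195650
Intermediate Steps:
-430*(M - h(13)) = -430*(-442 - 1*13) = -430*(-442 - 13) = -430*(-455) = 195650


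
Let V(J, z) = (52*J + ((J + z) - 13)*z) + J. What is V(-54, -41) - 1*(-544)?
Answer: 2110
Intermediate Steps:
V(J, z) = 53*J + z*(-13 + J + z) (V(J, z) = (52*J + (-13 + J + z)*z) + J = (52*J + z*(-13 + J + z)) + J = 53*J + z*(-13 + J + z))
V(-54, -41) - 1*(-544) = ((-41)**2 - 13*(-41) + 53*(-54) - 54*(-41)) - 1*(-544) = (1681 + 533 - 2862 + 2214) + 544 = 1566 + 544 = 2110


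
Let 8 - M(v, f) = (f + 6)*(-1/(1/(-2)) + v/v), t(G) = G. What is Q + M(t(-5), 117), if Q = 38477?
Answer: 38116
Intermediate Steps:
M(v, f) = -10 - 3*f (M(v, f) = 8 - (f + 6)*(-1/(1/(-2)) + v/v) = 8 - (6 + f)*(-1/(-½) + 1) = 8 - (6 + f)*(-1*(-2) + 1) = 8 - (6 + f)*(2 + 1) = 8 - (6 + f)*3 = 8 - (18 + 3*f) = 8 + (-18 - 3*f) = -10 - 3*f)
Q + M(t(-5), 117) = 38477 + (-10 - 3*117) = 38477 + (-10 - 351) = 38477 - 361 = 38116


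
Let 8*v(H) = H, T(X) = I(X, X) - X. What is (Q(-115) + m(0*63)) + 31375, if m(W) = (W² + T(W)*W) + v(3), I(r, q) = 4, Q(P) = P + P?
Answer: 249163/8 ≈ 31145.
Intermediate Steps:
Q(P) = 2*P
T(X) = 4 - X
v(H) = H/8
m(W) = 3/8 + W² + W*(4 - W) (m(W) = (W² + (4 - W)*W) + (⅛)*3 = (W² + W*(4 - W)) + 3/8 = 3/8 + W² + W*(4 - W))
(Q(-115) + m(0*63)) + 31375 = (2*(-115) + (3/8 + 4*(0*63))) + 31375 = (-230 + (3/8 + 4*0)) + 31375 = (-230 + (3/8 + 0)) + 31375 = (-230 + 3/8) + 31375 = -1837/8 + 31375 = 249163/8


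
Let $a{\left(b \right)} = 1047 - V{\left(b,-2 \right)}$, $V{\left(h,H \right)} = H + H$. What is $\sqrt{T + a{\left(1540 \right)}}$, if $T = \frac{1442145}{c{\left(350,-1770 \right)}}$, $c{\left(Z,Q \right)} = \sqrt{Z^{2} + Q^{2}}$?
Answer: $\frac{\sqrt{1113810824716 + 4694758833 \sqrt{32554}}}{32554} \approx 43.015$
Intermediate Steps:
$V{\left(h,H \right)} = 2 H$
$a{\left(b \right)} = 1051$ ($a{\left(b \right)} = 1047 - 2 \left(-2\right) = 1047 - -4 = 1047 + 4 = 1051$)
$c{\left(Z,Q \right)} = \sqrt{Q^{2} + Z^{2}}$
$T = \frac{288429 \sqrt{32554}}{65108}$ ($T = \frac{1442145}{\sqrt{\left(-1770\right)^{2} + 350^{2}}} = \frac{1442145}{\sqrt{3132900 + 122500}} = \frac{1442145}{\sqrt{3255400}} = \frac{1442145}{10 \sqrt{32554}} = 1442145 \frac{\sqrt{32554}}{325540} = \frac{288429 \sqrt{32554}}{65108} \approx 799.29$)
$\sqrt{T + a{\left(1540 \right)}} = \sqrt{\frac{288429 \sqrt{32554}}{65108} + 1051} = \sqrt{1051 + \frac{288429 \sqrt{32554}}{65108}}$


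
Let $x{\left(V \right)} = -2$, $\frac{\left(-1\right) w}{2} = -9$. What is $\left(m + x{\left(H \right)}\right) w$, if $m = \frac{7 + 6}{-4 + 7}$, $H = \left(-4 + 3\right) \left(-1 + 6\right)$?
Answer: $42$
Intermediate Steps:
$w = 18$ ($w = \left(-2\right) \left(-9\right) = 18$)
$H = -5$ ($H = \left(-1\right) 5 = -5$)
$m = \frac{13}{3} \approx 4.3333$
$\left(m + x{\left(H \right)}\right) w = \left(\frac{13}{3} - 2\right) 18 = \frac{7}{3} \cdot 18 = 42$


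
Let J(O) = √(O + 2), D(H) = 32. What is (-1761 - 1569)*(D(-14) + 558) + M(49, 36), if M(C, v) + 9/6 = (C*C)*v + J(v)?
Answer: -3756531/2 + √38 ≈ -1.8783e+6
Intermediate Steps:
J(O) = √(2 + O)
M(C, v) = -3/2 + √(2 + v) + v*C² (M(C, v) = -3/2 + ((C*C)*v + √(2 + v)) = -3/2 + (C²*v + √(2 + v)) = -3/2 + (v*C² + √(2 + v)) = -3/2 + (√(2 + v) + v*C²) = -3/2 + √(2 + v) + v*C²)
(-1761 - 1569)*(D(-14) + 558) + M(49, 36) = (-1761 - 1569)*(32 + 558) + (-3/2 + √(2 + 36) + 36*49²) = -3330*590 + (-3/2 + √38 + 36*2401) = -1964700 + (-3/2 + √38 + 86436) = -1964700 + (172869/2 + √38) = -3756531/2 + √38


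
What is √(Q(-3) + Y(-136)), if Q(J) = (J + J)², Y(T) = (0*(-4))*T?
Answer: 6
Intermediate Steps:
Y(T) = 0 (Y(T) = 0*T = 0)
Q(J) = 4*J² (Q(J) = (2*J)² = 4*J²)
√(Q(-3) + Y(-136)) = √(4*(-3)² + 0) = √(4*9 + 0) = √(36 + 0) = √36 = 6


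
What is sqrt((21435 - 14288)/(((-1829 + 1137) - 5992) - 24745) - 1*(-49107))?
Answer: 34*sqrt(41960889329)/31429 ≈ 221.60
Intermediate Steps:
sqrt((21435 - 14288)/(((-1829 + 1137) - 5992) - 24745) - 1*(-49107)) = sqrt(7147/((-692 - 5992) - 24745) + 49107) = sqrt(7147/(-6684 - 24745) + 49107) = sqrt(7147/(-31429) + 49107) = sqrt(7147*(-1/31429) + 49107) = sqrt(-7147/31429 + 49107) = sqrt(1543376756/31429) = 34*sqrt(41960889329)/31429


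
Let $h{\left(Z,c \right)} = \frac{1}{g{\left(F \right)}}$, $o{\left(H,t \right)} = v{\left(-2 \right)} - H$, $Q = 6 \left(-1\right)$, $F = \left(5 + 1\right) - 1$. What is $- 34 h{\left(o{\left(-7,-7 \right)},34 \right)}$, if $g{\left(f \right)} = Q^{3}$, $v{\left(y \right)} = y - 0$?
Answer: $\frac{17}{108} \approx 0.15741$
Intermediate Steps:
$v{\left(y \right)} = y$ ($v{\left(y \right)} = y + 0 = y$)
$F = 5$ ($F = 6 - 1 = 5$)
$Q = -6$
$o{\left(H,t \right)} = -2 - H$
$g{\left(f \right)} = -216$ ($g{\left(f \right)} = \left(-6\right)^{3} = -216$)
$h{\left(Z,c \right)} = - \frac{1}{216}$ ($h{\left(Z,c \right)} = \frac{1}{-216} = - \frac{1}{216}$)
$- 34 h{\left(o{\left(-7,-7 \right)},34 \right)} = \left(-34\right) \left(- \frac{1}{216}\right) = \frac{17}{108}$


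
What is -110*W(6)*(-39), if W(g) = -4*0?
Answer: 0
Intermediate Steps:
W(g) = 0
-110*W(6)*(-39) = -110*0*(-39) = -22*0*(-39) = 0*(-39) = 0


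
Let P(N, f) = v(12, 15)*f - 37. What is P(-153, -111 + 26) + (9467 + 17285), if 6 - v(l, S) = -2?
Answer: 26035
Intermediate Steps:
v(l, S) = 8 (v(l, S) = 6 - 1*(-2) = 6 + 2 = 8)
P(N, f) = -37 + 8*f (P(N, f) = 8*f - 37 = -37 + 8*f)
P(-153, -111 + 26) + (9467 + 17285) = (-37 + 8*(-111 + 26)) + (9467 + 17285) = (-37 + 8*(-85)) + 26752 = (-37 - 680) + 26752 = -717 + 26752 = 26035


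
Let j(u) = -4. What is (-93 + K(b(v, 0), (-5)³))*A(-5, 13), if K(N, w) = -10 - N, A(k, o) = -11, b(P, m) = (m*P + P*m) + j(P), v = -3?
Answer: 1089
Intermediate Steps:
b(P, m) = -4 + 2*P*m (b(P, m) = (m*P + P*m) - 4 = (P*m + P*m) - 4 = 2*P*m - 4 = -4 + 2*P*m)
(-93 + K(b(v, 0), (-5)³))*A(-5, 13) = (-93 + (-10 - (-4 + 2*(-3)*0)))*(-11) = (-93 + (-10 - (-4 + 0)))*(-11) = (-93 + (-10 - 1*(-4)))*(-11) = (-93 + (-10 + 4))*(-11) = (-93 - 6)*(-11) = -99*(-11) = 1089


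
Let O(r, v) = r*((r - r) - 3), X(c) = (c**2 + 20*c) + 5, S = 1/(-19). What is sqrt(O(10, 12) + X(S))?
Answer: 2*I*sqrt(2351)/19 ≈ 5.1039*I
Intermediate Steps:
S = -1/19 ≈ -0.052632
X(c) = 5 + c**2 + 20*c
O(r, v) = -3*r (O(r, v) = r*(0 - 3) = r*(-3) = -3*r)
sqrt(O(10, 12) + X(S)) = sqrt(-3*10 + (5 + (-1/19)**2 + 20*(-1/19))) = sqrt(-30 + (5 + 1/361 - 20/19)) = sqrt(-30 + 1426/361) = sqrt(-9404/361) = 2*I*sqrt(2351)/19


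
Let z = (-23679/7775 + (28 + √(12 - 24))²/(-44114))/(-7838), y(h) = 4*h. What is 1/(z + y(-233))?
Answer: -1683914087812543219004250550/1569407271780499298371878920809 - 585248790360010000*I*√3/1569407271780499298371878920809 ≈ -0.001073 - 6.459e-13*I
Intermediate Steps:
z = 23679/60940450 + (28 + 2*I*√3)²/345765532 (z = (-23679*1/7775 + (28 + √(-12))²*(-1/44114))*(-1/7838) = (-23679/7775 + (28 + 2*I*√3)²*(-1/44114))*(-1/7838) = (-23679/7775 - (28 + 2*I*√3)²/44114)*(-1/7838) = 23679/60940450 + (28 + 2*I*√3)²/345765532 ≈ 0.00039079 + 5.6104e-7*I)
1/(z + y(-233)) = 1/((525288853/1344163505650 + 4*I*√3/12348769) + 4*(-233)) = 1/((525288853/1344163505650 + 4*I*√3/12348769) - 932) = 1/(-1252759861976947/1344163505650 + 4*I*√3/12348769)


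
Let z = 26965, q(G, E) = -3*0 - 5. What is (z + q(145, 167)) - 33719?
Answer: -6759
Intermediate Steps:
q(G, E) = -5 (q(G, E) = 0 - 5 = -5)
(z + q(145, 167)) - 33719 = (26965 - 5) - 33719 = 26960 - 33719 = -6759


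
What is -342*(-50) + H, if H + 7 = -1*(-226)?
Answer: 17319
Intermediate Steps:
H = 219 (H = -7 - 1*(-226) = -7 + 226 = 219)
-342*(-50) + H = -342*(-50) + 219 = 17100 + 219 = 17319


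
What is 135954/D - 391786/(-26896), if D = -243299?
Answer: 6547465945/467412136 ≈ 14.008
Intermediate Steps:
135954/D - 391786/(-26896) = 135954/(-243299) - 391786/(-26896) = 135954*(-1/243299) - 391786*(-1/26896) = -19422/34757 + 195893/13448 = 6547465945/467412136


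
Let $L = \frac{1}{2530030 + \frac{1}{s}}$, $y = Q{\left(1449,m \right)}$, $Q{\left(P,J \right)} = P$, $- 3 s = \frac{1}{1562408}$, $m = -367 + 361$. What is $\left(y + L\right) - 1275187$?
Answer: $- \frac{2747699971173}{2157194} \approx -1.2737 \cdot 10^{6}$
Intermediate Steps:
$m = -6$
$s = - \frac{1}{4687224}$ ($s = - \frac{1}{3 \cdot 1562408} = \left(- \frac{1}{3}\right) \frac{1}{1562408} = - \frac{1}{4687224} \approx -2.1335 \cdot 10^{-7}$)
$y = 1449$
$L = - \frac{1}{2157194}$ ($L = \frac{1}{2530030 + \frac{1}{- \frac{1}{4687224}}} = \frac{1}{2530030 - 4687224} = \frac{1}{-2157194} = - \frac{1}{2157194} \approx -4.6357 \cdot 10^{-7}$)
$\left(y + L\right) - 1275187 = \left(1449 - \frac{1}{2157194}\right) - 1275187 = \frac{3125774105}{2157194} - 1275187 = - \frac{2747699971173}{2157194}$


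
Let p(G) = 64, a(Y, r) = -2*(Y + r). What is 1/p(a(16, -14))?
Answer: 1/64 ≈ 0.015625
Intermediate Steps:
a(Y, r) = -2*Y - 2*r
1/p(a(16, -14)) = 1/64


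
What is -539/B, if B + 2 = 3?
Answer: -539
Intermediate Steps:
B = 1 (B = -2 + 3 = 1)
-539/B = -539/1 = -539*1 = -539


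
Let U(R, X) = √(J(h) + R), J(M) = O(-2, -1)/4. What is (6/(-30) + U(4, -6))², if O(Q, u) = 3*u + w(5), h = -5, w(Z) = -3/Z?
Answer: (2 - √310)²/100 ≈ 2.4357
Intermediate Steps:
O(Q, u) = -⅗ + 3*u (O(Q, u) = 3*u - 3/5 = 3*u - 3*⅕ = 3*u - ⅗ = -⅗ + 3*u)
J(M) = -9/10 (J(M) = (-⅗ + 3*(-1))/4 = (-⅗ - 3)*(¼) = -18/5*¼ = -9/10)
U(R, X) = √(-9/10 + R)
(6/(-30) + U(4, -6))² = (6/(-30) + √(-90 + 100*4)/10)² = (6*(-1/30) + √(-90 + 400)/10)² = (-⅕ + √310/10)²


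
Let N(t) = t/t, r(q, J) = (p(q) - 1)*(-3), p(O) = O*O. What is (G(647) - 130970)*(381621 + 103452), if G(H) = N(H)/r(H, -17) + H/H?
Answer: -8864655903291929/139536 ≈ -6.3530e+10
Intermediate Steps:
p(O) = O²
r(q, J) = 3 - 3*q² (r(q, J) = (q² - 1)*(-3) = (-1 + q²)*(-3) = 3 - 3*q²)
N(t) = 1
G(H) = 1 + 1/(3 - 3*H²) (G(H) = 1/(3 - 3*H²) + H/H = 1/(3 - 3*H²) + 1 = 1 + 1/(3 - 3*H²))
(G(647) - 130970)*(381621 + 103452) = ((-4/3 + 647²)/(-1 + 647²) - 130970)*(381621 + 103452) = ((-4/3 + 418609)/(-1 + 418609) - 130970)*485073 = ((1255823/3)/418608 - 130970)*485073 = ((1/418608)*(1255823/3) - 130970)*485073 = (1255823/1255824 - 130970)*485073 = -164474013457/1255824*485073 = -8864655903291929/139536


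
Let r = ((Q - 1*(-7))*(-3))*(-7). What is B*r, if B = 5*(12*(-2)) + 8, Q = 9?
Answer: -37632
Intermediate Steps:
r = 336 (r = ((9 - 1*(-7))*(-3))*(-7) = ((9 + 7)*(-3))*(-7) = (16*(-3))*(-7) = -48*(-7) = 336)
B = -112 (B = 5*(-24) + 8 = -120 + 8 = -112)
B*r = -112*336 = -37632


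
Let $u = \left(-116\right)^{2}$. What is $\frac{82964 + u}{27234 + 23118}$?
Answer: $\frac{8035}{4196} \approx 1.9149$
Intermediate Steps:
$u = 13456$
$\frac{82964 + u}{27234 + 23118} = \frac{82964 + 13456}{27234 + 23118} = \frac{96420}{50352} = 96420 \cdot \frac{1}{50352} = \frac{8035}{4196}$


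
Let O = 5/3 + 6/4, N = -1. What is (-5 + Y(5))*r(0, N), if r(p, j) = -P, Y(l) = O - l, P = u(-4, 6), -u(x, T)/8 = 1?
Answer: -164/3 ≈ -54.667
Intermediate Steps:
u(x, T) = -8 (u(x, T) = -8*1 = -8)
P = -8
O = 19/6 (O = 5*(⅓) + 6*(¼) = 5/3 + 3/2 = 19/6 ≈ 3.1667)
Y(l) = 19/6 - l
r(p, j) = 8 (r(p, j) = -1*(-8) = 8)
(-5 + Y(5))*r(0, N) = (-5 + (19/6 - 1*5))*8 = (-5 + (19/6 - 5))*8 = (-5 - 11/6)*8 = -41/6*8 = -164/3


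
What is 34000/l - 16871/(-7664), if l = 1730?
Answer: 28976283/1325872 ≈ 21.855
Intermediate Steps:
34000/l - 16871/(-7664) = 34000/1730 - 16871/(-7664) = 34000*(1/1730) - 16871*(-1/7664) = 3400/173 + 16871/7664 = 28976283/1325872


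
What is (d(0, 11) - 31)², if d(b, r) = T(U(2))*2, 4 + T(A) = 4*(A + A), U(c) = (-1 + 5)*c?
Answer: 7921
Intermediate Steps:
U(c) = 4*c
T(A) = -4 + 8*A (T(A) = -4 + 4*(A + A) = -4 + 4*(2*A) = -4 + 8*A)
d(b, r) = 120 (d(b, r) = (-4 + 8*(4*2))*2 = (-4 + 8*8)*2 = (-4 + 64)*2 = 60*2 = 120)
(d(0, 11) - 31)² = (120 - 31)² = 89² = 7921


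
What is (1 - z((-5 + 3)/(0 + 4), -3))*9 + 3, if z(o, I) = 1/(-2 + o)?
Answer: 78/5 ≈ 15.600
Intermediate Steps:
(1 - z((-5 + 3)/(0 + 4), -3))*9 + 3 = (1 - 1/(-2 + (-5 + 3)/(0 + 4)))*9 + 3 = (1 - 1/(-2 - 2/4))*9 + 3 = (1 - 1/(-2 - 2*¼))*9 + 3 = (1 - 1/(-2 - ½))*9 + 3 = (1 - 1/(-5/2))*9 + 3 = (1 - 1*(-⅖))*9 + 3 = (1 + ⅖)*9 + 3 = (7/5)*9 + 3 = 63/5 + 3 = 78/5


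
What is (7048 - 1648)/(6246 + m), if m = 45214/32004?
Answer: 86410800/99971099 ≈ 0.86436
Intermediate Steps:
m = 22607/16002 (m = 45214*(1/32004) = 22607/16002 ≈ 1.4128)
(7048 - 1648)/(6246 + m) = (7048 - 1648)/(6246 + 22607/16002) = 5400/(99971099/16002) = 5400*(16002/99971099) = 86410800/99971099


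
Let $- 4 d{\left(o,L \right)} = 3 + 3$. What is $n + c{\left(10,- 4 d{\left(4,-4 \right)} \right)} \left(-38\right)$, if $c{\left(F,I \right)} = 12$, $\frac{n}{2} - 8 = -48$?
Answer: $-536$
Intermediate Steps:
$d{\left(o,L \right)} = - \frac{3}{2}$ ($d{\left(o,L \right)} = - \frac{3 + 3}{4} = \left(- \frac{1}{4}\right) 6 = - \frac{3}{2}$)
$n = -80$ ($n = 16 + 2 \left(-48\right) = 16 - 96 = -80$)
$n + c{\left(10,- 4 d{\left(4,-4 \right)} \right)} \left(-38\right) = -80 + 12 \left(-38\right) = -80 - 456 = -536$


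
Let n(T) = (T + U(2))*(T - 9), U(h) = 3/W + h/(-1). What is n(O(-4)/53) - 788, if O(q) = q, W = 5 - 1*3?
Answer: -4397643/5618 ≈ -782.78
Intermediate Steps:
W = 2 (W = 5 - 3 = 2)
U(h) = 3/2 - h (U(h) = 3/2 + h/(-1) = 3*(1/2) + h*(-1) = 3/2 - h)
n(T) = (-9 + T)*(-1/2 + T) (n(T) = (T + (3/2 - 1*2))*(T - 9) = (T + (3/2 - 2))*(-9 + T) = (T - 1/2)*(-9 + T) = (-1/2 + T)*(-9 + T) = (-9 + T)*(-1/2 + T))
n(O(-4)/53) - 788 = (9/2 + (-4/53)**2 - (-38)/53) - 788 = (9/2 + (-4*1/53)**2 - (-38)/53) - 788 = (9/2 + (-4/53)**2 - 19/2*(-4/53)) - 788 = (9/2 + 16/2809 + 38/53) - 788 = 29341/5618 - 788 = -4397643/5618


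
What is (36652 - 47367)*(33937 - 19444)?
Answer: -155292495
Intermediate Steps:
(36652 - 47367)*(33937 - 19444) = -10715*14493 = -155292495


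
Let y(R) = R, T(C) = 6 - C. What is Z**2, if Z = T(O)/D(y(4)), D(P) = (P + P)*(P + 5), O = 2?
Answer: 1/324 ≈ 0.0030864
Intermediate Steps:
D(P) = 2*P*(5 + P) (D(P) = (2*P)*(5 + P) = 2*P*(5 + P))
Z = 1/18 (Z = (6 - 1*2)/((2*4*(5 + 4))) = (6 - 2)/((2*4*9)) = 4/72 = 4*(1/72) = 1/18 ≈ 0.055556)
Z**2 = (1/18)**2 = 1/324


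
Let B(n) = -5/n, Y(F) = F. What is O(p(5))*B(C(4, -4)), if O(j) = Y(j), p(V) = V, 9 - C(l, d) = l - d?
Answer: -25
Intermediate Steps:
C(l, d) = 9 + d - l (C(l, d) = 9 - (l - d) = 9 + (d - l) = 9 + d - l)
O(j) = j
O(p(5))*B(C(4, -4)) = 5*(-5/(9 - 4 - 1*4)) = 5*(-5/(9 - 4 - 4)) = 5*(-5/1) = 5*(-5*1) = 5*(-5) = -25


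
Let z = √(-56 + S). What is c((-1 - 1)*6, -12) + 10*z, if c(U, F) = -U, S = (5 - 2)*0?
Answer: 12 + 20*I*√14 ≈ 12.0 + 74.833*I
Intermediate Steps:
S = 0 (S = 3*0 = 0)
z = 2*I*√14 (z = √(-56 + 0) = √(-56) = 2*I*√14 ≈ 7.4833*I)
c((-1 - 1)*6, -12) + 10*z = -(-1 - 1)*6 + 10*(2*I*√14) = -(-2)*6 + 20*I*√14 = -1*(-12) + 20*I*√14 = 12 + 20*I*√14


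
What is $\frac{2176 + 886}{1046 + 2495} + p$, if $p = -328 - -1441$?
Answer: $\frac{3944195}{3541} \approx 1113.9$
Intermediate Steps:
$p = 1113$ ($p = -328 + 1441 = 1113$)
$\frac{2176 + 886}{1046 + 2495} + p = \frac{2176 + 886}{1046 + 2495} + 1113 = \frac{3062}{3541} + 1113 = \frac{3944195}{3541}$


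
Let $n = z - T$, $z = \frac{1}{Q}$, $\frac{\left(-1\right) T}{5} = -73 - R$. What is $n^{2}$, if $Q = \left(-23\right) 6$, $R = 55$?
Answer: $\frac{7800599041}{19044} \approx 4.0961 \cdot 10^{5}$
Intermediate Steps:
$Q = -138$
$T = 640$ ($T = - 5 \left(-73 - 55\right) = \left(-5\right) \left(-128\right) = 640$)
$z = - \frac{1}{138}$ ($z = \frac{1}{-138} = - \frac{1}{138} \approx -0.0072464$)
$n = - \frac{88321}{138}$ ($n = - \frac{1}{138} - 640 = - \frac{88321}{138} \approx -640.01$)
$n^{2} = \left(- \frac{88321}{138}\right)^{2} = \frac{7800599041}{19044}$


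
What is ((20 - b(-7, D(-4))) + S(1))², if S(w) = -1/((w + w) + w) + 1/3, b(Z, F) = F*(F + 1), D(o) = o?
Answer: 64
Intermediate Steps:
b(Z, F) = F*(1 + F)
S(w) = ⅓ - 1/(3*w) (S(w) = -1/(2*w + w) + 1*(⅓) = -1/(3*w) + ⅓ = ⅓ - 1/(3*w))
((20 - b(-7, D(-4))) + S(1))² = ((20 - (-4)*(1 - 4)) + (⅓)*(-1 + 1)/1)² = ((20 - (-4)*(-3)) + (⅓)*1*0)² = ((20 - 1*12) + 0)² = ((20 - 12) + 0)² = (8 + 0)² = 8² = 64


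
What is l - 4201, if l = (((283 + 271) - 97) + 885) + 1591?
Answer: -1268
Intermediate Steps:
l = 2933 (l = ((554 - 97) + 885) + 1591 = (457 + 885) + 1591 = 1342 + 1591 = 2933)
l - 4201 = 2933 - 4201 = -1268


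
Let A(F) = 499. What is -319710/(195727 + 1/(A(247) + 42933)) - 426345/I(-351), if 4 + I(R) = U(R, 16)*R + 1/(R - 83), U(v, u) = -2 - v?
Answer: 55645941665551486/30130460632850313 ≈ 1.8468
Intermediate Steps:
I(R) = -4 + 1/(-83 + R) + R*(-2 - R) (I(R) = -4 + ((-2 - R)*R + 1/(R - 83)) = -4 + (R*(-2 - R) + 1/(-83 + R)) = -4 + (1/(-83 + R) + R*(-2 - R)) = -4 + 1/(-83 + R) + R*(-2 - R))
-319710/(195727 + 1/(A(247) + 42933)) - 426345/I(-351) = -319710/(195727 + 1/(499 + 42933)) - 426345*(-83 - 351)/(333 - 1*(-351)³ + 81*(-351)² + 162*(-351)) = -319710/(195727 + 1/43432) - 426345*(-434/(333 - 1*(-43243551) + 81*123201 - 56862)) = -319710/(195727 + 1/43432) - 426345*(-434/(333 + 43243551 + 9979281 - 56862)) = -319710/8500815065/43432 - 426345/((-1/434*53166303)) = -319710*43432/8500815065 - 426345/(-53166303/434) = -2777128944/1700163013 - 426345*(-434/53166303) = -2777128944/1700163013 + 61677910/17722101 = 55645941665551486/30130460632850313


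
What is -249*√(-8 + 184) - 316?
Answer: -316 - 996*√11 ≈ -3619.4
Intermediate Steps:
-249*√(-8 + 184) - 316 = -996*√11 - 316 = -316 - 996*√11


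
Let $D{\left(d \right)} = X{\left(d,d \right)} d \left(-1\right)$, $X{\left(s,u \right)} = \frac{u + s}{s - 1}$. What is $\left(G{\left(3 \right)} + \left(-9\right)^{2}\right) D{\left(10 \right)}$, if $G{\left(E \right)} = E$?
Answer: $- \frac{5600}{3} \approx -1866.7$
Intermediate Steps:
$X{\left(s,u \right)} = \frac{s + u}{-1 + s}$
$D{\left(d \right)} = - \frac{2 d^{2}}{-1 + d}$ ($D{\left(d \right)} = \frac{d + d}{-1 + d} d \left(-1\right) = \frac{2 d}{-1 + d} d \left(-1\right) = \frac{2 d^{2}}{-1 + d} \left(-1\right) = - \frac{2 d^{2}}{-1 + d}$)
$\left(G{\left(3 \right)} + \left(-9\right)^{2}\right) D{\left(10 \right)} = \left(3 + \left(-9\right)^{2}\right) \left(- \frac{2 \cdot 10^{2}}{-1 + 10}\right) = \left(3 + 81\right) \left(\left(-2\right) 100 \cdot \frac{1}{9}\right) = 84 \left(\left(-2\right) 100 \cdot \frac{1}{9}\right) = 84 \left(- \frac{200}{9}\right) = - \frac{5600}{3}$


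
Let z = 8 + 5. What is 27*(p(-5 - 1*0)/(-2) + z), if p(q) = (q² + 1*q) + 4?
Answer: 27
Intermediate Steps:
p(q) = 4 + q + q² (p(q) = (q² + q) + 4 = (q + q²) + 4 = 4 + q + q²)
z = 13
27*(p(-5 - 1*0)/(-2) + z) = 27*((4 + (-5 - 1*0) + (-5 - 1*0)²)/(-2) + 13) = 27*((4 + (-5 + 0) + (-5 + 0)²)*(-½) + 13) = 27*((4 - 5 + (-5)²)*(-½) + 13) = 27*((4 - 5 + 25)*(-½) + 13) = 27*(24*(-½) + 13) = 27*(-12 + 13) = 27*1 = 27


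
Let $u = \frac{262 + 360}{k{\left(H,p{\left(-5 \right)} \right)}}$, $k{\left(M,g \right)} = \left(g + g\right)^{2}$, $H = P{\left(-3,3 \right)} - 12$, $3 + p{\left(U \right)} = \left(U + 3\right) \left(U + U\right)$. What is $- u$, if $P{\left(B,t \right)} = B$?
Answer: $- \frac{311}{578} \approx -0.53806$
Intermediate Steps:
$p{\left(U \right)} = -3 + 2 U \left(3 + U\right)$ ($p{\left(U \right)} = -3 + \left(U + 3\right) \left(U + U\right) = -3 + \left(3 + U\right) 2 U = -3 + 2 U \left(3 + U\right)$)
$H = -15$ ($H = -3 - 12 = -15$)
$k{\left(M,g \right)} = 4 g^{2}$ ($k{\left(M,g \right)} = \left(2 g\right)^{2} = 4 g^{2}$)
$u = \frac{311}{578}$ ($u = \frac{262 + 360}{4 \left(-3 + 2 \left(-5\right)^{2} + 6 \left(-5\right)\right)^{2}} = \frac{622}{4 \left(-3 + 2 \cdot 25 - 30\right)^{2}} = \frac{622}{4 \left(-3 + 50 - 30\right)^{2}} = \frac{622}{4 \cdot 17^{2}} = \frac{622}{4 \cdot 289} = \frac{622}{1156} = 622 \cdot \frac{1}{1156} = \frac{311}{578} \approx 0.53806$)
$- u = \left(-1\right) \frac{311}{578} = - \frac{311}{578}$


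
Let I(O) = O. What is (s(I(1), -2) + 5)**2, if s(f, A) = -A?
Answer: 49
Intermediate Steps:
(s(I(1), -2) + 5)**2 = (-1*(-2) + 5)**2 = (2 + 5)**2 = 7**2 = 49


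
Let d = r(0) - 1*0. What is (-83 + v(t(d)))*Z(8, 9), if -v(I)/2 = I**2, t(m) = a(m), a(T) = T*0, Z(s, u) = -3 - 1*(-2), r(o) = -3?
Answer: 83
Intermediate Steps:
Z(s, u) = -1 (Z(s, u) = -3 + 2 = -1)
d = -3 (d = -3 - 1*0 = -3 + 0 = -3)
a(T) = 0
t(m) = 0
v(I) = -2*I**2
(-83 + v(t(d)))*Z(8, 9) = (-83 - 2*0**2)*(-1) = (-83 - 2*0)*(-1) = (-83 + 0)*(-1) = -83*(-1) = 83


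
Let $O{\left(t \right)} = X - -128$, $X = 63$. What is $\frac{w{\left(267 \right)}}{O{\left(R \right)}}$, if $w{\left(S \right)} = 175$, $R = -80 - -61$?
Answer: $\frac{175}{191} \approx 0.91623$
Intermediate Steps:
$R = -19$ ($R = -80 + 61 = -19$)
$O{\left(t \right)} = 191$ ($O{\left(t \right)} = 63 - -128 = 63 + 128 = 191$)
$\frac{w{\left(267 \right)}}{O{\left(R \right)}} = \frac{175}{191}$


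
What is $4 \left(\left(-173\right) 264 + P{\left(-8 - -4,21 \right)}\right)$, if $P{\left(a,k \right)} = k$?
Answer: $-182604$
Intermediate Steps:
$4 \left(\left(-173\right) 264 + P{\left(-8 - -4,21 \right)}\right) = 4 \left(\left(-173\right) 264 + 21\right) = 4 \left(-45672 + 21\right) = 4 \left(-45651\right) = -182604$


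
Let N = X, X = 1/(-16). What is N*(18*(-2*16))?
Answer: 36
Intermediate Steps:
X = -1/16 ≈ -0.062500
N = -1/16 ≈ -0.062500
N*(18*(-2*16)) = -9*(-2*16)/8 = -9*(-32)/8 = -1/16*(-576) = 36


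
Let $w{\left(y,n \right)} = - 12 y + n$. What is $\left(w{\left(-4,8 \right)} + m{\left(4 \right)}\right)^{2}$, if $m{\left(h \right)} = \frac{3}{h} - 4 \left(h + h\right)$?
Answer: $\frac{9801}{16} \approx 612.56$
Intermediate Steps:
$w{\left(y,n \right)} = n - 12 y$
$m{\left(h \right)} = - 8 h + \frac{3}{h}$ ($m{\left(h \right)} = \frac{3}{h} - 4 \cdot 2 h = \frac{3}{h} - 8 h = - 8 h + \frac{3}{h}$)
$\left(w{\left(-4,8 \right)} + m{\left(4 \right)}\right)^{2} = \left(\left(8 - -48\right) + \left(\left(-8\right) 4 + \frac{3}{4}\right)\right)^{2} = \left(\left(8 + 48\right) + \left(-32 + 3 \cdot \frac{1}{4}\right)\right)^{2} = \left(56 + \left(-32 + \frac{3}{4}\right)\right)^{2} = \left(56 - \frac{125}{4}\right)^{2} = \left(\frac{99}{4}\right)^{2} = \frac{9801}{16}$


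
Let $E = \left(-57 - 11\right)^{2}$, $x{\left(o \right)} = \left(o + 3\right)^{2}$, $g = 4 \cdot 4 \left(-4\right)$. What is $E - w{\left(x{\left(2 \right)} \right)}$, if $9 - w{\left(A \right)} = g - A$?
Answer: $4526$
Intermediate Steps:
$g = -64$ ($g = 16 \left(-4\right) = -64$)
$x{\left(o \right)} = \left(3 + o\right)^{2}$
$w{\left(A \right)} = 73 + A$ ($w{\left(A \right)} = 9 - \left(-64 - A\right) = 9 + \left(64 + A\right) = 73 + A$)
$E = 4624$ ($E = \left(-68\right)^{2} = 4624$)
$E - w{\left(x{\left(2 \right)} \right)} = 4624 - \left(73 + \left(3 + 2\right)^{2}\right) = 4624 - \left(73 + 5^{2}\right) = 4624 - \left(73 + 25\right) = 4624 - 98 = 4526$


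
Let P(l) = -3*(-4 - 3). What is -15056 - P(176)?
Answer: -15077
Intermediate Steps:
P(l) = 21 (P(l) = -3*(-7) = 21)
-15056 - P(176) = -15056 - 1*21 = -15056 - 21 = -15077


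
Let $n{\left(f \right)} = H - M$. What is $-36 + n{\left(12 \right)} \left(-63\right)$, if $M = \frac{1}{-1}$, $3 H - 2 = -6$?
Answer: $-15$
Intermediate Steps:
$H = - \frac{4}{3}$ ($H = \frac{2}{3} + \frac{1}{3} \left(-6\right) = \frac{2}{3} - 2 = - \frac{4}{3} \approx -1.3333$)
$M = -1$
$n{\left(f \right)} = - \frac{1}{3}$ ($n{\left(f \right)} = - \frac{4}{3} - -1 = - \frac{4}{3} + 1 = - \frac{1}{3}$)
$-36 + n{\left(12 \right)} \left(-63\right) = -36 - -21 = -36 + 21 = -15$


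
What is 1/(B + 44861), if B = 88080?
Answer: 1/132941 ≈ 7.5221e-6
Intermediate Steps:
1/(B + 44861) = 1/(88080 + 44861) = 1/132941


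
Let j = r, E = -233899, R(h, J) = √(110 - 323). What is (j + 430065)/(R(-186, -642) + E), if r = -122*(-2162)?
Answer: -162285909271/54708742414 - 693829*I*√213/54708742414 ≈ -2.9664 - 0.00018509*I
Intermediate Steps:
R(h, J) = I*√213 (R(h, J) = √(-213) = I*√213)
r = 263764
j = 263764
(j + 430065)/(R(-186, -642) + E) = (263764 + 430065)/(I*√213 - 233899) = 693829/(-233899 + I*√213)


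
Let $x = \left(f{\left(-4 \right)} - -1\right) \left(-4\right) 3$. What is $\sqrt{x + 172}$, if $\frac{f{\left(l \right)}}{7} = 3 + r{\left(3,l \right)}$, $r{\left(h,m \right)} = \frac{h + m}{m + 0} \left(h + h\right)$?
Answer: $i \sqrt{218} \approx 14.765 i$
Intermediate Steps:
$r{\left(h,m \right)} = \frac{2 h \left(h + m\right)}{m}$ ($r{\left(h,m \right)} = \frac{h + m}{m} 2 h = \frac{2 h \left(h + m\right)}{m}$)
$f{\left(l \right)} = 21 + \frac{42 \left(3 + l\right)}{l}$ ($f{\left(l \right)} = 7 \left(3 + 2 \cdot 3 \frac{1}{l} \left(3 + l\right)\right) = 7 \left(3 + \frac{6 \left(3 + l\right)}{l}\right) = 21 + \frac{42 \left(3 + l\right)}{l}$)
$x = -390$ ($x = \left(\left(63 + \frac{126}{-4}\right) - -1\right) \left(-4\right) 3 = \left(\left(63 + 126 \left(- \frac{1}{4}\right)\right) + 1\right) \left(-4\right) 3 = \left(\left(63 - \frac{63}{2}\right) + 1\right) \left(-4\right) 3 = \left(\frac{63}{2} + 1\right) \left(-4\right) 3 = \frac{65}{2} \left(-4\right) 3 = \left(-130\right) 3 = -390$)
$\sqrt{x + 172} = \sqrt{-390 + 172} = \sqrt{-218} = i \sqrt{218}$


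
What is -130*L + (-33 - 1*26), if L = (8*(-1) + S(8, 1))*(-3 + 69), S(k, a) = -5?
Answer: 111481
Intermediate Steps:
L = -858 (L = (8*(-1) - 5)*(-3 + 69) = (-8 - 5)*66 = -13*66 = -858)
-130*L + (-33 - 1*26) = -130*(-858) + (-33 - 1*26) = 111540 + (-33 - 26) = 111540 - 59 = 111481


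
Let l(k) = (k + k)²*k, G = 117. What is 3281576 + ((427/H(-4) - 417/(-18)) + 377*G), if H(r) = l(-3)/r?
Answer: 179589095/54 ≈ 3.3257e+6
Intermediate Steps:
l(k) = 4*k³ (l(k) = (2*k)²*k = (4*k²)*k = 4*k³)
H(r) = -108/r (H(r) = (4*(-3)³)/r = (4*(-27))/r = -108/r)
3281576 + ((427/H(-4) - 417/(-18)) + 377*G) = 3281576 + ((427/((-108/(-4))) - 417/(-18)) + 377*117) = 3281576 + ((427/((-108*(-¼))) - 417*(-1/18)) + 44109) = 3281576 + ((427/27 + 139/6) + 44109) = 3281576 + (2105/54 + 44109) = 3281576 + 2383991/54 = 179589095/54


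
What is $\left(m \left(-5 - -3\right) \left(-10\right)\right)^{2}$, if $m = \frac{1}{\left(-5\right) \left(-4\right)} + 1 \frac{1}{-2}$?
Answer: $81$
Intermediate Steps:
$m = - \frac{9}{20}$ ($m = \left(- \frac{1}{5}\right) \left(- \frac{1}{4}\right) + 1 \left(- \frac{1}{2}\right) = \frac{1}{20} - \frac{1}{2} = - \frac{9}{20} \approx -0.45$)
$\left(m \left(-5 - -3\right) \left(-10\right)\right)^{2} = \left(- \frac{9 \left(-5 - -3\right) \left(-10\right)}{20}\right)^{2} = \left(- \frac{9 \left(-5 + 3\right) \left(-10\right)}{20}\right)^{2} = \left(- \frac{9 \left(\left(-2\right) \left(-10\right)\right)}{20}\right)^{2} = \left(\left(- \frac{9}{20}\right) 20\right)^{2} = \left(-9\right)^{2} = 81$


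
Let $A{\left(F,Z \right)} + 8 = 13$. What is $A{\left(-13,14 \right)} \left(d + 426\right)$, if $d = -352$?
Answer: $370$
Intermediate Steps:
$A{\left(F,Z \right)} = 5$ ($A{\left(F,Z \right)} = -8 + 13 = 5$)
$A{\left(-13,14 \right)} \left(d + 426\right) = 5 \left(-352 + 426\right) = 5 \cdot 74 = 370$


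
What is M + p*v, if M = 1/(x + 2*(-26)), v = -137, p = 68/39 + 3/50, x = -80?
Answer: -3533521/14300 ≈ -247.10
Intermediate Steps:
p = 3517/1950 (p = 68*(1/39) + 3*(1/50) = 68/39 + 3/50 = 3517/1950 ≈ 1.8036)
M = -1/132 (M = 1/(-80 + 2*(-26)) = 1/(-80 - 52) = 1/(-132) = -1/132 ≈ -0.0075758)
M + p*v = -1/132 + (3517/1950)*(-137) = -1/132 - 481829/1950 = -3533521/14300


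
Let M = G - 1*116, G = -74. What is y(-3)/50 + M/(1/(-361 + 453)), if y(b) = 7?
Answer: -873993/50 ≈ -17480.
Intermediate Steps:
M = -190 (M = -74 - 1*116 = -74 - 116 = -190)
y(-3)/50 + M/(1/(-361 + 453)) = 7/50 - 190/(1/(-361 + 453)) = 7*(1/50) - 190/(1/92) = 7/50 - 190/1/92 = 7/50 - 190*92 = 7/50 - 17480 = -873993/50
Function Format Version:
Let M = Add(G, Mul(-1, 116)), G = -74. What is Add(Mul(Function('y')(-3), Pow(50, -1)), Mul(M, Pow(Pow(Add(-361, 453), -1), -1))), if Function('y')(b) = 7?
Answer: Rational(-873993, 50) ≈ -17480.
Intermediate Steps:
M = -190 (M = Add(-74, Mul(-1, 116)) = Add(-74, -116) = -190)
Add(Mul(Function('y')(-3), Pow(50, -1)), Mul(M, Pow(Pow(Add(-361, 453), -1), -1))) = Add(Mul(7, Pow(50, -1)), Mul(-190, Pow(Pow(Add(-361, 453), -1), -1))) = Add(Mul(7, Rational(1, 50)), Mul(-190, Pow(Pow(92, -1), -1))) = Add(Rational(7, 50), Mul(-190, Pow(Rational(1, 92), -1))) = Add(Rational(7, 50), Mul(-190, 92)) = Add(Rational(7, 50), -17480) = Rational(-873993, 50)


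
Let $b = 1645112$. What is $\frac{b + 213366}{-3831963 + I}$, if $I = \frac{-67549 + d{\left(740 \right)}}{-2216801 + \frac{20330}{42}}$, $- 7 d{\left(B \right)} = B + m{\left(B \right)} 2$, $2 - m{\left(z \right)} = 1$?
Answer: $- \frac{86498502237568}{178349734292973} \approx -0.48499$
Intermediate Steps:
$m{\left(z \right)} = 1$ ($m{\left(z \right)} = 2 - 1 = 1$)
$d{\left(B \right)} = - \frac{2}{7} - \frac{B}{7}$ ($d{\left(B \right)} = - \frac{B + 1 \cdot 2}{7} = - \frac{B + 2}{7} = - \frac{2 + B}{7} = - \frac{2}{7} - \frac{B}{7}$)
$I = \frac{1420755}{46542656}$ ($I = \frac{-67549 - 106}{-2216801 + \frac{20330}{42}} = \frac{-67549 - 106}{-2216801 + 20330 \cdot \frac{1}{42}} = \frac{-67549 - 106}{-2216801 + \frac{10165}{21}} = - \frac{67655}{- \frac{46542656}{21}} = \left(-67655\right) \left(- \frac{21}{46542656}\right) = \frac{1420755}{46542656} \approx 0.030526$)
$\frac{b + 213366}{-3831963 + I} = \frac{1645112 + 213366}{-3831963 + \frac{1420755}{46542656}} = \frac{1858478}{- \frac{178349734292973}{46542656}} = 1858478 \left(- \frac{46542656}{178349734292973}\right) = - \frac{86498502237568}{178349734292973}$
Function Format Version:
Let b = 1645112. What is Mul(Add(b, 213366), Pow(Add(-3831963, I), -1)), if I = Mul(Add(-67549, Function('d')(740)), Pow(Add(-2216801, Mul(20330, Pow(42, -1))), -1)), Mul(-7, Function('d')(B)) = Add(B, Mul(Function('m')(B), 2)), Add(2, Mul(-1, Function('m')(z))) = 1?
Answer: Rational(-86498502237568, 178349734292973) ≈ -0.48499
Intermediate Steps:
Function('m')(z) = 1 (Function('m')(z) = Add(2, Mul(-1, 1)) = Add(2, -1) = 1)
Function('d')(B) = Add(Rational(-2, 7), Mul(Rational(-1, 7), B)) (Function('d')(B) = Mul(Rational(-1, 7), Add(B, Mul(1, 2))) = Mul(Rational(-1, 7), Add(B, 2)) = Mul(Rational(-1, 7), Add(2, B)) = Add(Rational(-2, 7), Mul(Rational(-1, 7), B)))
I = Rational(1420755, 46542656) (I = Mul(Add(-67549, Add(Rational(-2, 7), Mul(Rational(-1, 7), 740))), Pow(Add(-2216801, Mul(20330, Pow(42, -1))), -1)) = Mul(Add(-67549, Add(Rational(-2, 7), Rational(-740, 7))), Pow(Add(-2216801, Mul(20330, Rational(1, 42))), -1)) = Mul(Add(-67549, -106), Pow(Add(-2216801, Rational(10165, 21)), -1)) = Mul(-67655, Pow(Rational(-46542656, 21), -1)) = Mul(-67655, Rational(-21, 46542656)) = Rational(1420755, 46542656) ≈ 0.030526)
Mul(Add(b, 213366), Pow(Add(-3831963, I), -1)) = Mul(Add(1645112, 213366), Pow(Add(-3831963, Rational(1420755, 46542656)), -1)) = Mul(1858478, Pow(Rational(-178349734292973, 46542656), -1)) = Mul(1858478, Rational(-46542656, 178349734292973)) = Rational(-86498502237568, 178349734292973)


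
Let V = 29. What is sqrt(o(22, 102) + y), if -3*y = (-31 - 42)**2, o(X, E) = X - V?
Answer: 5*I*sqrt(642)/3 ≈ 42.23*I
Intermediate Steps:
o(X, E) = -29 + X (o(X, E) = X - 1*29 = X - 29 = -29 + X)
y = -5329/3 (y = -(-31 - 42)**2/3 = -1/3*(-73)**2 = -1/3*5329 = -5329/3 ≈ -1776.3)
sqrt(o(22, 102) + y) = sqrt((-29 + 22) - 5329/3) = sqrt(-7 - 5329/3) = sqrt(-5350/3) = 5*I*sqrt(642)/3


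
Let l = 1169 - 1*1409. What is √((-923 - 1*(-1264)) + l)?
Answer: √101 ≈ 10.050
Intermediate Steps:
l = -240 (l = 1169 - 1409 = -240)
√((-923 - 1*(-1264)) + l) = √((-923 - 1*(-1264)) - 240) = √((-923 + 1264) - 240) = √(341 - 240) = √101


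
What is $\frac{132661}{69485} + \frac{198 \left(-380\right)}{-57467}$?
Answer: $\frac{12851681087}{3993094495} \approx 3.2185$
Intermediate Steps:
$\frac{132661}{69485} + \frac{198 \left(-380\right)}{-57467} = 132661 \cdot \frac{1}{69485} - - \frac{75240}{57467} = \frac{132661}{69485} + \frac{75240}{57467} = \frac{12851681087}{3993094495}$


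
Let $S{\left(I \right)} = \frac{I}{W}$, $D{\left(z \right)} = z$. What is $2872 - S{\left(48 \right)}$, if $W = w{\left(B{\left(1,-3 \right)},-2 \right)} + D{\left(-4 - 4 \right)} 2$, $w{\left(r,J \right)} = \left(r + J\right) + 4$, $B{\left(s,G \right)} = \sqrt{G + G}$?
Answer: $\frac{290408}{101} + \frac{24 i \sqrt{6}}{101} \approx 2875.3 + 0.58206 i$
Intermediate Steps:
$B{\left(s,G \right)} = \sqrt{2} \sqrt{G}$ ($B{\left(s,G \right)} = \sqrt{2 G} = \sqrt{2} \sqrt{G}$)
$w{\left(r,J \right)} = 4 + J + r$ ($w{\left(r,J \right)} = \left(J + r\right) + 4 = 4 + J + r$)
$W = -14 + i \sqrt{6}$ ($W = \left(4 - 2 + \sqrt{2} \sqrt{-3}\right) + \left(-4 - 4\right) 2 = \left(4 - 2 + \sqrt{2} i \sqrt{3}\right) + \left(-4 - 4\right) 2 = \left(4 - 2 + i \sqrt{6}\right) - 16 = \left(2 + i \sqrt{6}\right) - 16 = -14 + i \sqrt{6} \approx -14.0 + 2.4495 i$)
$S{\left(I \right)} = \frac{I}{-14 + i \sqrt{6}}$
$2872 - S{\left(48 \right)} = 2872 - \left(\left(- \frac{7}{101}\right) 48 - \frac{1}{202} i 48 \sqrt{6}\right) = 2872 - \left(- \frac{336}{101} - \frac{24 i \sqrt{6}}{101}\right) = 2872 + \left(\frac{336}{101} + \frac{24 i \sqrt{6}}{101}\right) = \frac{290408}{101} + \frac{24 i \sqrt{6}}{101}$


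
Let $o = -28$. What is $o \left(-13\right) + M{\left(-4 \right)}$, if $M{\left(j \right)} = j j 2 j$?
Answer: $236$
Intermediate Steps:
$M{\left(j \right)} = 2 j^{3}$ ($M{\left(j \right)} = j^{2} \cdot 2 j = 2 j^{2} j = 2 j^{3}$)
$o \left(-13\right) + M{\left(-4 \right)} = \left(-28\right) \left(-13\right) + 2 \left(-4\right)^{3} = 364 + 2 \left(-64\right) = 364 - 128 = 236$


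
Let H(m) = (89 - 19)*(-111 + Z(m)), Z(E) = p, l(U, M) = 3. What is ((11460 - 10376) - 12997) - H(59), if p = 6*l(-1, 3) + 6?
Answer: -5823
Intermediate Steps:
p = 24 (p = 6*3 + 6 = 18 + 6 = 24)
Z(E) = 24
H(m) = -6090 (H(m) = (89 - 19)*(-111 + 24) = 70*(-87) = -6090)
((11460 - 10376) - 12997) - H(59) = ((11460 - 10376) - 12997) - 1*(-6090) = (1084 - 12997) + 6090 = -11913 + 6090 = -5823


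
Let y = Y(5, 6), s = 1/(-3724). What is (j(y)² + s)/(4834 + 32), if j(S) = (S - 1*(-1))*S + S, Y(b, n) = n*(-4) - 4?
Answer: 657886805/6040328 ≈ 108.92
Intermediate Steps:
s = -1/3724 ≈ -0.00026853
Y(b, n) = -4 - 4*n (Y(b, n) = -4*n - 4 = -4 - 4*n)
y = -28 (y = -4 - 4*6 = -4 - 24 = -28)
j(S) = S + S*(1 + S) (j(S) = (S + 1)*S + S = (1 + S)*S + S = S*(1 + S) + S = S + S*(1 + S))
(j(y)² + s)/(4834 + 32) = ((-28*(2 - 28))² - 1/3724)/(4834 + 32) = ((-28*(-26))² - 1/3724)/4866 = (728² - 1/3724)*(1/4866) = (529984 - 1/3724)*(1/4866) = (1973660415/3724)*(1/4866) = 657886805/6040328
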